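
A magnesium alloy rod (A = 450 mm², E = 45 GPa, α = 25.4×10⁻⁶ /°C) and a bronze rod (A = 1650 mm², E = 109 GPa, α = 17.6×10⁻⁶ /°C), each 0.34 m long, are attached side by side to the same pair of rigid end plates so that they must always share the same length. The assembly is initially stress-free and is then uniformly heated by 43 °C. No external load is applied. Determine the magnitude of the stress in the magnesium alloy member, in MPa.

σ ≈ 13.6 MPa (compressive)

The magnesium alloy has the larger α, so on heating it would change length more than the bronze if both were free. The rigid plates force a common final length, so the magnesium alloy is put into compression and the bronze into tension, with equal and opposite forces P (no external load).
Equating the net (thermal + elastic) strains gives |α₁ − α₂|·ΔT = P·[1/(A₁E₁) + 1/(A₂E₂)].
|α₁ − α₂|·ΔT = 7.8×10⁻⁶ × 43 = 0.0003354.
1/(A₁E₁) + 1/(A₂E₂) = 1/(450×45×10³) + 1/(1650×109×10³) = 5.494×10⁻⁸ N⁻¹.
P = 0.0003354 / 5.494×10⁻⁸ = 6105 N = 6.105 kN.
σ_{magnesium alloy} = P/A₁ = 6105/450 = 13.57 MPa, compressive.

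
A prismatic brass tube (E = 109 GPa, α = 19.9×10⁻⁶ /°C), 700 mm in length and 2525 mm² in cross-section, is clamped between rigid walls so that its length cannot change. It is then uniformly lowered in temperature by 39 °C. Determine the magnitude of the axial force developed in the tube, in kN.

P ≈ 214 kN (tensile)

With zero net strain, σ = E·αΔT = 109 GPa × 19.9×10⁻⁶ × 39 = 84.59 MPa.
Axial force P = σA = 84.59 × 2525 = 213600 N = 213.6 kN, tensile.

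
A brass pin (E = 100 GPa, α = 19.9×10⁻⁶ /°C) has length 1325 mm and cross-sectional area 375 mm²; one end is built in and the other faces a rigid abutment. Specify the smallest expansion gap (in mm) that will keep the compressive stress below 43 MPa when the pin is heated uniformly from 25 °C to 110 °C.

g ≈ 1.67 mm

With no wall the pin would lengthen by αΔT L = 19.9×10⁻⁶ × 85 × 1325 = 2.241 mm.
A stress of 43 MPa corresponds to the wall pushing the pin back by σL/E = 43×1325/(100×10³) = 0.5697 mm.
The gap must absorb the remainder: g_min = 2.241 − 0.5697 = 1.671 mm.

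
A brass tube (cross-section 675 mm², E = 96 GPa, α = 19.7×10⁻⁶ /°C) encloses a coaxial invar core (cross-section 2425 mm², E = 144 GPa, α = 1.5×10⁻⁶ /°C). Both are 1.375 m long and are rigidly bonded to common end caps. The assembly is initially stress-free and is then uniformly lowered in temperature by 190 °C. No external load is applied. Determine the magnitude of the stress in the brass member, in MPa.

σ ≈ 280 MPa (tensile)

Both members must finish at the same length. With the larger α, the brass tends to over-contract; the plates restrain it, putting the brass in tension and the invar in compression. With no external load the two internal forces are equal and opposite, magnitude P.
Compatibility of the two members (thermal + elastic change equal): (α₁ − α₂)ΔT = P·[1/(A₁E₁) + 1/(A₂E₂)].
|α₁ − α₂|·ΔT = 18.2×10⁻⁶ × 190 = 0.003458.
1/(A₁E₁) + 1/(A₂E₂) = 1/(675×96×10³) + 1/(2425×144×10³) = 1.83×10⁻⁸ N⁻¹.
P = 0.003458 / 1.83×10⁻⁸ = 189000 N = 189 kN.
σ_{brass} = P/A₁ = 189000/675 = 280 MPa, tensile.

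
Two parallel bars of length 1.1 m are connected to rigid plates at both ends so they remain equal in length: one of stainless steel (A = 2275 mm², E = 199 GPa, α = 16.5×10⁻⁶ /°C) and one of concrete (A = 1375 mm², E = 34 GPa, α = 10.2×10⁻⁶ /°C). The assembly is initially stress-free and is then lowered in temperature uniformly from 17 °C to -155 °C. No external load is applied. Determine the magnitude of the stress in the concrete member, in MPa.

σ ≈ 33.4 MPa (compressive)

Equilibrium of a rigid end plate with no external load gives equal and opposite internal forces ±P in the two members. Since α_{stainless steel} > α_{concrete}, cooling drives the stainless steel into tension and the concrete into compression.
Compatibility of the two members (thermal + elastic change equal): (α₁ − α₂)ΔT = P·[1/(A₁E₁) + 1/(A₂E₂)].
|α₁ − α₂|·ΔT = 6.3×10⁻⁶ × 172 = 0.001084.
1/(A₁E₁) + 1/(A₂E₂) = 1/(2275×199×10³) + 1/(1375×34×10³) = 2.36×10⁻⁸ N⁻¹.
So P = 0.001084 / 2.36×10⁻⁸ = 45.92 kN.
σ_{concrete} = P/A₂ = 45920/1375 = 33.39 MPa, compressive.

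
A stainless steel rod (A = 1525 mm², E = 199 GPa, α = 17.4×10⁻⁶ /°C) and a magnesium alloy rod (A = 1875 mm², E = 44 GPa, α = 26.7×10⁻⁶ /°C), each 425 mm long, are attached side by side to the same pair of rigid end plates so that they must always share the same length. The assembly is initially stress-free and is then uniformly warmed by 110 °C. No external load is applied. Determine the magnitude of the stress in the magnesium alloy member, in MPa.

The magnesium alloy has the larger α, so on heating it would change length more than the stainless steel if both were free. The rigid plates force a common final length, so the magnesium alloy is put into compression and the stainless steel into tension, with equal and opposite forces P (no external load).
Equating the net (thermal + elastic) strains gives |α₁ − α₂|·ΔT = P·[1/(A₁E₁) + 1/(A₂E₂)].
|α₁ − α₂|·ΔT = 9.3×10⁻⁶ × 110 = 0.001023.
1/(A₁E₁) + 1/(A₂E₂) = 1/(1525×199×10³) + 1/(1875×44×10³) = 1.542×10⁻⁸ N⁻¹.
P = 0.001023 / 1.542×10⁻⁸ = 66360 N = 66.36 kN.
σ_{magnesium alloy} = P/A₂ = 66360/1875 = 35.39 MPa, compressive.

σ ≈ 35.4 MPa (compressive)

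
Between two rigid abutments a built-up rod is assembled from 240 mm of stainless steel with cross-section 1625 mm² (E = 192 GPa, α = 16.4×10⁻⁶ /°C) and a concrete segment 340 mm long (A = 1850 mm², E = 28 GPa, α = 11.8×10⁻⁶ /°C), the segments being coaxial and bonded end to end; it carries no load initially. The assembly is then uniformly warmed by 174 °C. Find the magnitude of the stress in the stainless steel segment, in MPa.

σ ≈ 116 MPa (compressive)

With the walls removed the bar would change length by δ_free = Σ αᵢΔT Lᵢ = 16.4×10⁻⁶×174×240 + 11.8×10⁻⁶×174×340 = 1.383 mm.
Since the ends are fixed, an axial force P builds up, equal in every segment, with P · Σ Lᵢ/(AᵢEᵢ) = δ_free.
Σ Lᵢ/(AᵢEᵢ) = 240/(1625×192×10³) + 340/(1850×28×10³) = 7.333×10⁻⁶ mm/N.
So P = 1.383 / 7.333×10⁻⁶ = 188.6 kN, compressive.
σ_{stainless steel} = P / A = 188600 / 1625 = 116.1 MPa.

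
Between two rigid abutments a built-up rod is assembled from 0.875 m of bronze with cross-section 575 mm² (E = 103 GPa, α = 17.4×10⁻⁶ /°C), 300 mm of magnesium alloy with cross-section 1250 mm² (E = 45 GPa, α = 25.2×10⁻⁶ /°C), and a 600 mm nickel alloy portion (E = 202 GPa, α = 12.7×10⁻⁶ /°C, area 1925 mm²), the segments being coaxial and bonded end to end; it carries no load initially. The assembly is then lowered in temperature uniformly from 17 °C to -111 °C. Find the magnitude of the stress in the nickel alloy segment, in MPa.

Free thermal contraction of the whole bar: Σ αᵢΔT Lᵢ = 17.4×10⁻⁶×128×875 + 25.2×10⁻⁶×128×300 + 12.7×10⁻⁶×128×600 = 3.892 mm.
Since the ends are fixed, an axial force P builds up, equal in every segment, with P · Σ Lᵢ/(AᵢEᵢ) = δ_free.
Σ Lᵢ/(AᵢEᵢ) = 875/(575×103×10³) + 300/(1250×45×10³) + 600/(1925×202×10³) = 2.165×10⁻⁵ mm/N.
P = 3.892 / 2.165×10⁻⁵ = 179800 N = 179.8 kN, tensile.
σ_{nickel alloy} = P / A = 179800 / 1925 = 93.38 MPa.

σ ≈ 93.4 MPa (tensile)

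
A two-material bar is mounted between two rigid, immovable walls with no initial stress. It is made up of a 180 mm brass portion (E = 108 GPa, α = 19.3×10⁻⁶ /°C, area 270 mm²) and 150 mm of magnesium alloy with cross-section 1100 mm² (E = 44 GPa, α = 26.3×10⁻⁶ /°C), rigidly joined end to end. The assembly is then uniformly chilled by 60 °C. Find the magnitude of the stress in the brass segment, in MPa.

With the walls removed the bar would change length by δ_free = Σ αᵢΔT Lᵢ = 19.3×10⁻⁶×60×180 + 26.3×10⁻⁶×60×150 = 0.4451 mm.
The walls prevent any net length change, so an axial force P (same in every segment) develops. Compatibility: P · Σ Lᵢ/(AᵢEᵢ) = δ_free.
The series flexibility is Σ Lᵢ/(AᵢEᵢ) = 180/(270×108×10³) + 150/(1100×44×10³) = 9.272×10⁻⁶ mm/N.
P = 0.4451 / 9.272×10⁻⁶ = 48010 N = 48.01 kN, tensile.
σ_{brass} = P / A = 48010 / 270 = 177.8 MPa.

σ ≈ 178 MPa (tensile)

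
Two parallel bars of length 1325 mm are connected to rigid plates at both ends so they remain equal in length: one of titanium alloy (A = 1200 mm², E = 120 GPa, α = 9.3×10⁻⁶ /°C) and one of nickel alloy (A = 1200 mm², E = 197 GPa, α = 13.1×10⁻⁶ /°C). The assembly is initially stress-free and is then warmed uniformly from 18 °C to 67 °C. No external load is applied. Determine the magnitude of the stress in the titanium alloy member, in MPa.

Both members must finish at the same length. With the larger α, the nickel alloy tends to over-expand; the plates restrain it, putting the nickel alloy in compression and the titanium alloy in tension. With no external load the two internal forces are equal and opposite, magnitude P.
Setting the final lengths equal and cancelling L: (α₁ − α₂)ΔT = P/(A₁E₁) + P/(A₂E₂).
|α₁ − α₂|·ΔT = 3.8×10⁻⁶ × 49 = 0.0001862.
1/(A₁E₁) + 1/(A₂E₂) = 1/(1200×120×10³) + 1/(1200×197×10³) = 1.117×10⁻⁸ N⁻¹.
So P = 0.0001862 / 1.117×10⁻⁸ = 16.66 kN.
σ_{titanium alloy} = P/A₁ = 16660/1200 = 13.89 MPa, tensile.

σ ≈ 13.9 MPa (tensile)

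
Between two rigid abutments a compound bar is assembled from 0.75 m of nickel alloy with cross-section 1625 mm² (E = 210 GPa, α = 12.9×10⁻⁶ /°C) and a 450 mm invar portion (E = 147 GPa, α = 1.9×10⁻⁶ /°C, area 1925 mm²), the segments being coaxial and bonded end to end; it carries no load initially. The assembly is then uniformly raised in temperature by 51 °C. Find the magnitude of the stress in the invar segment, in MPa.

σ ≈ 73.6 MPa (compressive)

With the walls removed the bar would change length by δ_free = Σ αᵢΔT Lᵢ = 12.9×10⁻⁶×51×750 + 1.9×10⁻⁶×51×450 = 0.537 mm.
The walls prevent any net length change, so an axial force P (same in every segment) develops. Compatibility: P · Σ Lᵢ/(AᵢEᵢ) = δ_free.
The series flexibility is Σ Lᵢ/(AᵢEᵢ) = 750/(1625×210×10³) + 450/(1925×147×10³) = 3.788×10⁻⁶ mm/N.
Hence P = δ_free / Σ(L/AE) = 0.537/3.788×10⁻⁶ = 141.8 kN (compressive).
σ_{invar} = P / A = 141800 / 1925 = 73.65 MPa.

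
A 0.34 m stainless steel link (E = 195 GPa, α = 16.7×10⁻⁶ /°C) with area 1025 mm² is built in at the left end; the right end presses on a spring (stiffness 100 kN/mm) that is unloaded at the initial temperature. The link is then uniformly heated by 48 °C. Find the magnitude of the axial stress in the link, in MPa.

σ ≈ 22.7 MPa (compressive)

If the spring were absent the link would lengthen by αΔT L = 16.7×10⁻⁶ × 48 × 340 = 0.2725 mm.
With a force P in the spring, the elastic change of the link is PL/(AE) and that of the spring is P/k; compatibility requires their sum to equal δ_free.
P [ L/(AE) + 1/k ] = δ_free → P [ 340/(1025×195×10³) + 1/(100×10³) ] = 0.2725.
P = 0.2725 / 1.17×10⁻⁵ = 23290 N.
σ = P/A = 23290/1025 = 22.72 MPa.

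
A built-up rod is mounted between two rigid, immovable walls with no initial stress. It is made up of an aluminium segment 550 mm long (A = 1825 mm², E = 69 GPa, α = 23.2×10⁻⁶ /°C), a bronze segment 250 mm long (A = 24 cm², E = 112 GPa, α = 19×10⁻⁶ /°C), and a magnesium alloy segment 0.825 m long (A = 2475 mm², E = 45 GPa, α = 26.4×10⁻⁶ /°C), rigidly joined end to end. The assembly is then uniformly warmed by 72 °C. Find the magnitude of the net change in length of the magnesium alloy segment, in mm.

Free thermal expansion of the whole bar: Σ αᵢΔT Lᵢ = 23.2×10⁻⁶×72×550 + 19×10⁻⁶×72×250 + 26.4×10⁻⁶×72×825 = 2.829 mm.
Since the ends are fixed, an axial force P builds up, equal in every segment, with P · Σ Lᵢ/(AᵢEᵢ) = δ_free.
The series flexibility is Σ Lᵢ/(AᵢEᵢ) = 550/(1825×69×10³) + 250/(2400×112×10³) + 825/(2475×45×10³) = 1.271×10⁻⁵ mm/N.
Hence P = δ_free / Σ(L/AE) = 2.829/1.271×10⁻⁵ = 222.7 kN (compressive).
For the magnesium alloy segment, free thermal change = 26.4×10⁻⁶×72×825 = 1.568 mm and elastic change from P = 222700×825/(2475×45×10³) = 1.649 mm; these oppose, so the net change is 0.0811 mm (segment shortens).

|ΔL| ≈ 0.0811 mm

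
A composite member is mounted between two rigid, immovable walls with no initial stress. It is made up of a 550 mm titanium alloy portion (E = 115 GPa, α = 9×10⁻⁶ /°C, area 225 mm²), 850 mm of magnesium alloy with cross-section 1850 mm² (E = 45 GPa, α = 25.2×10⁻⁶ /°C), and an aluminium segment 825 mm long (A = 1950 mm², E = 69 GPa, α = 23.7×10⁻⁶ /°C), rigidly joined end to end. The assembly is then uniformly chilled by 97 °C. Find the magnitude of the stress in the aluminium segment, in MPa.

σ ≈ 60.8 MPa (tensile)

With the walls removed the bar would change length by δ_free = Σ αᵢΔT Lᵢ = 9×10⁻⁶×97×550 + 25.2×10⁻⁶×97×850 + 23.7×10⁻⁶×97×825 = 4.454 mm.
The walls prevent any net length change, so an axial force P (same in every segment) develops. Compatibility: P · Σ Lᵢ/(AᵢEᵢ) = δ_free.
Σ Lᵢ/(AᵢEᵢ) = 550/(225×115×10³) + 850/(1850×45×10³) + 825/(1950×69×10³) = 3.76×10⁻⁵ mm/N.
Hence P = δ_free / Σ(L/AE) = 4.454/3.76×10⁻⁵ = 118.5 kN (tensile).
σ_{aluminium} = P / A = 118500 / 1950 = 60.76 MPa.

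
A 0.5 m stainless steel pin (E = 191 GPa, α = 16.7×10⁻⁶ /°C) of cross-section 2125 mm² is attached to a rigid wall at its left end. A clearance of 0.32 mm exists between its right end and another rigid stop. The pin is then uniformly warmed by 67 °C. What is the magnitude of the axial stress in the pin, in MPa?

Unrestrained expansion: δ_free = αΔT L = 16.7×10⁻⁶ × 67 × 500 = 0.5595 mm.
This exceeds the 0.32 mm gap, so the wall pushes back. The portion of expansion that must be recovered elastically is δ_free − gap = 0.5595 − 0.32 = 0.2394 mm.
So σ = E(δ_free − g)/L = 191×10³ × 0.2394/500 = 91.47 MPa.

σ ≈ 91.5 MPa (compressive)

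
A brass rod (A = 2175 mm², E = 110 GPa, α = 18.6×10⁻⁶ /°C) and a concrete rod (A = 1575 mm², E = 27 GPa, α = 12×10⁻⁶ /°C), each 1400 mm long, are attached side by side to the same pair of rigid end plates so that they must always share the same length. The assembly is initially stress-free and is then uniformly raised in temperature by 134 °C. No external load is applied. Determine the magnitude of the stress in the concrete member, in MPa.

The brass has the larger α, so on heating it would change length more than the concrete if both were free. The rigid plates force a common final length, so the brass is put into compression and the concrete into tension, with equal and opposite forces P (no external load).
Compatibility of the two members (thermal + elastic change equal): (α₁ − α₂)ΔT = P·[1/(A₁E₁) + 1/(A₂E₂)].
|α₁ − α₂|·ΔT = 6.6×10⁻⁶ × 134 = 0.0008844.
1/(A₁E₁) + 1/(A₂E₂) = 1/(2175×110×10³) + 1/(1575×27×10³) = 2.77×10⁻⁸ N⁻¹.
So P = 0.0008844 / 2.77×10⁻⁸ = 31.93 kN.
σ_{concrete} = P/A₂ = 31930/1575 = 20.28 MPa, tensile.

σ ≈ 20.3 MPa (tensile)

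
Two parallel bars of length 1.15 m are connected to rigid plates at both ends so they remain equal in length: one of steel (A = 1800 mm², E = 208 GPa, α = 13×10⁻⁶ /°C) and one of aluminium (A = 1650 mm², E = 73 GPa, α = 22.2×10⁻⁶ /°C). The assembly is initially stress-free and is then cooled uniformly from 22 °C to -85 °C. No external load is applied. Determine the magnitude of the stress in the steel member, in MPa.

Both members must finish at the same length. With the larger α, the aluminium tends to over-contract; the plates restrain it, putting the aluminium in tension and the steel in compression. With no external load the two internal forces are equal and opposite, magnitude P.
Equating the net (thermal + elastic) strains gives |α₁ − α₂|·ΔT = P·[1/(A₁E₁) + 1/(A₂E₂)].
|α₁ − α₂|·ΔT = 9.2×10⁻⁶ × 107 = 0.0009844.
1/(A₁E₁) + 1/(A₂E₂) = 1/(1800×208×10³) + 1/(1650×73×10³) = 1.097×10⁻⁸ N⁻¹.
P = 0.0009844 / 1.097×10⁻⁸ = 89710 N = 89.71 kN.
σ_{steel} = P/A₁ = 89710/1800 = 49.84 MPa, compressive.

σ ≈ 49.8 MPa (compressive)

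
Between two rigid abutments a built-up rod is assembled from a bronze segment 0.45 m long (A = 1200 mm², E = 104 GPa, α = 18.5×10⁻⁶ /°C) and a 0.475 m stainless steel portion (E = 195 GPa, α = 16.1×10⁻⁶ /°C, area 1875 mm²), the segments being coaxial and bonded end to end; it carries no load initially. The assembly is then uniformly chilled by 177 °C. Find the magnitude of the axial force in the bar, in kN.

If the supports were absent, the total length change would be Σ αᵢΔT Lᵢ = 18.5×10⁻⁶×177×450 + 16.1×10⁻⁶×177×475 = 2.827 mm.
The walls prevent any net length change, so an axial force P (same in every segment) develops. Compatibility: P · Σ Lᵢ/(AᵢEᵢ) = δ_free.
Σ Lᵢ/(AᵢEᵢ) = 450/(1200×104×10³) + 475/(1875×195×10³) = 4.905×10⁻⁶ mm/N.
So P = 2.827 / 4.905×10⁻⁶ = 576.4 kN, tensile.

P ≈ 576 kN (tensile)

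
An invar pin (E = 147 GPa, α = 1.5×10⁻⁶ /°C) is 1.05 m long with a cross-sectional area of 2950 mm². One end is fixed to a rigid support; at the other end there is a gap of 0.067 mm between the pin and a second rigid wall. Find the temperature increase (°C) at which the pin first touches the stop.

Contact occurs when the free expansion equals the gap: αΔT L = 0.067 mm.
So ΔT = g/(αL) = 0.067/(1.5×10⁻⁶ × 1050) = 42.54 °C.

ΔT ≈ 42.5 °C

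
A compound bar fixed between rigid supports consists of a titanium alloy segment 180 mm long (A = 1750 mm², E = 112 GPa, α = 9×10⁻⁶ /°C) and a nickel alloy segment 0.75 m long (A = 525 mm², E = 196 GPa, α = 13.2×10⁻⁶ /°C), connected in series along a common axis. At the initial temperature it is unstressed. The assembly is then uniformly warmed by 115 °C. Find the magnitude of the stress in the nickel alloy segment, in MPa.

σ ≈ 307 MPa (compressive)

If the supports were absent, the total length change would be Σ αᵢΔT Lᵢ = 9×10⁻⁶×115×180 + 13.2×10⁻⁶×115×750 = 1.325 mm.
The walls prevent any net length change, so an axial force P (same in every segment) develops. Compatibility: P · Σ Lᵢ/(AᵢEᵢ) = δ_free.
Σ Lᵢ/(AᵢEᵢ) = 180/(1750×112×10³) + 750/(525×196×10³) = 8.207×10⁻⁶ mm/N.
So P = 1.325 / 8.207×10⁻⁶ = 161.4 kN, compressive.
σ_{nickel alloy} = P / A = 161400 / 525 = 307.5 MPa.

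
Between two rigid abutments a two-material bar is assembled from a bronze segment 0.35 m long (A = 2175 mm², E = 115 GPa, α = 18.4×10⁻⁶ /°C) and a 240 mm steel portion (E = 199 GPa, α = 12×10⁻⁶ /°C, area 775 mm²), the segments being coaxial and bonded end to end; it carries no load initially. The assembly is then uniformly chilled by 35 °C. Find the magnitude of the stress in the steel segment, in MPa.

If the supports were absent, the total length change would be Σ αᵢΔT Lᵢ = 18.4×10⁻⁶×35×350 + 12×10⁻⁶×35×240 = 0.3262 mm.
The rigid supports impose zero overall length change; the single axial force P common to all segments must satisfy P Σ Lᵢ/(AᵢEᵢ) = δ_free.
The series flexibility is Σ Lᵢ/(AᵢEᵢ) = 350/(2175×115×10³) + 240/(775×199×10³) = 2.955×10⁻⁶ mm/N.
So P = 0.3262 / 2.955×10⁻⁶ = 110.4 kN, tensile.
σ_{steel} = P / A = 110400 / 775 = 142.4 MPa.

σ ≈ 142 MPa (tensile)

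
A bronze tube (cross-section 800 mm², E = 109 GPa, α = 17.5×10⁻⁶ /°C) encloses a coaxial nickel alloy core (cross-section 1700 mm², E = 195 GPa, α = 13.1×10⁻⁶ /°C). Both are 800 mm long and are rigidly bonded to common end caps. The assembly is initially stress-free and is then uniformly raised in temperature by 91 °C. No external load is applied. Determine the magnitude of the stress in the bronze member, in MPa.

Both members must finish at the same length. With the larger α, the bronze tends to over-expand; the plates restrain it, putting the bronze in compression and the nickel alloy in tension. With no external load the two internal forces are equal and opposite, magnitude P.
Setting the final lengths equal and cancelling L: (α₁ − α₂)ΔT = P/(A₁E₁) + P/(A₂E₂).
|α₁ − α₂|·ΔT = 4.4×10⁻⁶ × 91 = 0.0004004.
1/(A₁E₁) + 1/(A₂E₂) = 1/(800×109×10³) + 1/(1700×195×10³) = 1.448×10⁻⁸ N⁻¹.
P = 0.0004004 / 1.448×10⁻⁸ = 27640 N = 27.64 kN.
σ_{bronze} = P/A₁ = 27640/800 = 34.55 MPa, compressive.

σ ≈ 34.6 MPa (compressive)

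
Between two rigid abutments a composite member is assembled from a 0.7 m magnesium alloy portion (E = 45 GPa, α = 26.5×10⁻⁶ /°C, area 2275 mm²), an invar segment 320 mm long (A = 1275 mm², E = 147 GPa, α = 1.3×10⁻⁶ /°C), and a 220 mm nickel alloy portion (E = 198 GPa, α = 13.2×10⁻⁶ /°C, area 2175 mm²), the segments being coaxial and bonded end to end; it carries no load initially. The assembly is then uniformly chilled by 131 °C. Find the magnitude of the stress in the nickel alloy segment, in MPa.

σ ≈ 145 MPa (tensile)

If the supports were absent, the total length change would be Σ αᵢΔT Lᵢ = 26.5×10⁻⁶×131×700 + 1.3×10⁻⁶×131×320 + 13.2×10⁻⁶×131×220 = 2.865 mm.
Since the ends are fixed, an axial force P builds up, equal in every segment, with P · Σ Lᵢ/(AᵢEᵢ) = δ_free.
Σ Lᵢ/(AᵢEᵢ) = 700/(2275×45×10³) + 320/(1275×147×10³) + 220/(2175×198×10³) = 9.056×10⁻⁶ mm/N.
P = 2.865 / 9.056×10⁻⁶ = 316400 N = 316.4 kN, tensile.
σ_{nickel alloy} = P / A = 316400 / 2175 = 145.5 MPa.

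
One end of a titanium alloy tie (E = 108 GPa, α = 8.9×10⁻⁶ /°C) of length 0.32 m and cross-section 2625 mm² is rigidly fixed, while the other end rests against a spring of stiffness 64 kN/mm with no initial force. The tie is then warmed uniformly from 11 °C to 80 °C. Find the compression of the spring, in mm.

The unrestrained thermal change is αΔT L = 8.9×10⁻⁶ × 69 × 320 = 0.1965 mm.
Let P be the compressive force at the spring. The tie shortens elastically by PL/(AE) and the spring compresses by P/k; together these equal δ_free.
So P = δ_free / [L/(AE) + 1/k] = 0.1965 / [ 320/(2625×108×10³) + 1/(64×10³) ].
P = 0.1965 / 1.675×10⁻⁵ = 11730 N.
Spring compression = P/k = 11730/(64×10³) = 0.1833 mm.

δ ≈ 0.183 mm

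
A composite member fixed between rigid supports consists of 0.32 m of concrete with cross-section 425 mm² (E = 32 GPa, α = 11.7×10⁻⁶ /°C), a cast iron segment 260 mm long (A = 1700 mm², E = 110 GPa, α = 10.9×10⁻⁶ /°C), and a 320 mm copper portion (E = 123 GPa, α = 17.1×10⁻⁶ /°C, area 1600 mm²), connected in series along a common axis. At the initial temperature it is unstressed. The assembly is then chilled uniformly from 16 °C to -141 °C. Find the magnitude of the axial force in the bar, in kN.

Free thermal contraction of the whole bar: Σ αᵢΔT Lᵢ = 11.7×10⁻⁶×157×320 + 10.9×10⁻⁶×157×260 + 17.1×10⁻⁶×157×320 = 1.892 mm.
The rigid supports impose zero overall length change; the single axial force P common to all segments must satisfy P Σ Lᵢ/(AᵢEᵢ) = δ_free.
The series flexibility is Σ Lᵢ/(AᵢEᵢ) = 320/(425×32×10³) + 260/(1700×110×10³) + 320/(1600×123×10³) = 2.655×10⁻⁵ mm/N.
P = 1.892 / 2.655×10⁻⁵ = 71270 N = 71.27 kN, tensile.

P ≈ 71.3 kN (tensile)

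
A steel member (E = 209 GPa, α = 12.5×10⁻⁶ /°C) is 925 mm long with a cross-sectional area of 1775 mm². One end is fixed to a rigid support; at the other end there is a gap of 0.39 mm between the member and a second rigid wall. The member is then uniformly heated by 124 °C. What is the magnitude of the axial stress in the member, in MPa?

Free thermal elongation = αΔT L = 12.5×10⁻⁶ × 124 × 925 = 1.434 mm.
This exceeds the 0.39 mm gap, so the wall pushes back. The portion of expansion that must be recovered elastically is δ_free − gap = 1.434 − 0.39 = 1.044 mm.
That suppressed elongation corresponds to σ = E·Δ/L = 209×10³ × 1.044/925 = 235.8 MPa.

σ ≈ 236 MPa (compressive)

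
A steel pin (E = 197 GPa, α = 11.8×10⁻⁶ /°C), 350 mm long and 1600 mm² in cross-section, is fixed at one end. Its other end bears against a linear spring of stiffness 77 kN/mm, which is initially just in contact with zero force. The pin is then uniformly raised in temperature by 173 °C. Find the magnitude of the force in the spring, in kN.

Free thermal expansion: δ_free = αΔT L = 11.8×10⁻⁶ × 173 × 350 = 0.7145 mm.
Let P be the compressive force at the spring. The pin shortens elastically by PL/(AE) and the spring compresses by P/k; together these equal δ_free.
P [ L/(AE) + 1/k ] = δ_free → P [ 350/(1600×197×10³) + 1/(77×10³) ] = 0.7145.
P = 0.7145 / 1.41×10⁻⁵ = 50680 N.

P ≈ 50.7 kN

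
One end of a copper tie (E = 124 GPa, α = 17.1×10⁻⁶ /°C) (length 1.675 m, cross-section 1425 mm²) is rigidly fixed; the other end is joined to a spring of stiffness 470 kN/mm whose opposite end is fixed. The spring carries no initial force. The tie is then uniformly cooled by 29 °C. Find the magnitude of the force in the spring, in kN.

If the spring were absent the tie would shorten by αΔT L = 17.1×10⁻⁶ × 29 × 1675 = 0.8306 mm.
Let P be the tensile force in the spring. The tie extends elastically by PL/(AE) and the spring stretches by P/k; together these equal δ_free.
P [ L/(AE) + 1/k ] = δ_free → P [ 1675/(1425×124×10³) + 1/(470×10³) ] = 0.8306.
P = 0.8306 / 1.161×10⁻⁵ = 71560 N.

P ≈ 71.6 kN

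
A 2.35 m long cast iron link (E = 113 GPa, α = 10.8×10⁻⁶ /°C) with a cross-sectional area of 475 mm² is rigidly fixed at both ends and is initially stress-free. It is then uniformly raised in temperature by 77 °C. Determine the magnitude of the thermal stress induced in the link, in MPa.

σ ≈ 94 MPa (compressive)

Because both ends are immovable the net strain is zero, and the suppressed thermal strain is αΔT = 10.8×10⁻⁶ × 77 = 831.6×10⁻⁶.
Hence σ = E·αΔT = 113×10³ × 831.6×10⁻⁶ = 93.97 MPa, compressive.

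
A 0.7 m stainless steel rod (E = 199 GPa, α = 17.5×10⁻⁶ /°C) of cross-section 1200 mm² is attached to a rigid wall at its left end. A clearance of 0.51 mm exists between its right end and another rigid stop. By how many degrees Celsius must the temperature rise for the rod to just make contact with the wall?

Contact occurs when the free expansion equals the gap: αΔT L = 0.51 mm.
ΔT = 0.51 / (17.5×10⁻⁶ × 700) = 41.63 °C.

ΔT ≈ 41.6 °C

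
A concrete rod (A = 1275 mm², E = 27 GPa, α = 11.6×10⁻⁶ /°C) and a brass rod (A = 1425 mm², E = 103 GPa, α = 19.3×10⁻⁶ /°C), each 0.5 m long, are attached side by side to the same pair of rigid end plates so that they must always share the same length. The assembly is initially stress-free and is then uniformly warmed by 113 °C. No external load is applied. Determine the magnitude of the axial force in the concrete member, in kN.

P ≈ 24.3 kN (tensile in the concrete)

Equilibrium of a rigid end plate with no external load gives equal and opposite internal forces ±P in the two members. Since α_{brass} > α_{concrete}, heating drives the brass into compression and the concrete into tension.
Setting the final lengths equal and cancelling L: (α₁ − α₂)ΔT = P/(A₁E₁) + P/(A₂E₂).
|α₁ − α₂|·ΔT = 7.7×10⁻⁶ × 113 = 0.0008701.
1/(A₁E₁) + 1/(A₂E₂) = 1/(1275×27×10³) + 1/(1425×103×10³) = 3.586×10⁻⁸ N⁻¹.
So P = 0.0008701 / 3.586×10⁻⁸ = 24.26 kN.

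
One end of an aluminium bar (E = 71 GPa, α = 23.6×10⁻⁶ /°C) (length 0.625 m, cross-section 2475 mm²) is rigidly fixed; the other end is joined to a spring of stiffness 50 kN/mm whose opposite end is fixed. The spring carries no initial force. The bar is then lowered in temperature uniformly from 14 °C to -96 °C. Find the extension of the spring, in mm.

δ ≈ 1.38 mm

The unrestrained thermal change is αΔT L = 23.6×10⁻⁶ × 110 × 625 = 1.623 mm.
Let P be the tensile force in the spring. The bar extends elastically by PL/(AE) and the spring stretches by P/k; together these equal δ_free.
P [ L/(AE) + 1/k ] = δ_free → P [ 625/(2475×71×10³) + 1/(50×10³) ] = 1.623.
P = 1.623 / 2.356×10⁻⁵ = 68880 N.
Spring extension = P/k = 68880/(50×10³) = 1.378 mm.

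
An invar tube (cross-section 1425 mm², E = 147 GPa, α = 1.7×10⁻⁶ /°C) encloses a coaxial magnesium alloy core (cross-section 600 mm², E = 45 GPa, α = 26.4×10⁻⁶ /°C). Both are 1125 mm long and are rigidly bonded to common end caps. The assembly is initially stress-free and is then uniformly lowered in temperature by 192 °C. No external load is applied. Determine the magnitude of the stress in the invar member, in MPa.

σ ≈ 79.6 MPa (compressive)

Both members must finish at the same length. With the larger α, the magnesium alloy tends to over-contract; the plates restrain it, putting the magnesium alloy in tension and the invar in compression. With no external load the two internal forces are equal and opposite, magnitude P.
Equating the net (thermal + elastic) strains gives |α₁ − α₂|·ΔT = P·[1/(A₁E₁) + 1/(A₂E₂)].
|α₁ − α₂|·ΔT = 24.7×10⁻⁶ × 192 = 0.004742.
1/(A₁E₁) + 1/(A₂E₂) = 1/(1425×147×10³) + 1/(600×45×10³) = 4.181×10⁻⁸ N⁻¹.
P = 0.004742 / 4.181×10⁻⁸ = 113400 N = 113.4 kN.
σ_{invar} = P/A₁ = 113400/1425 = 79.6 MPa, compressive.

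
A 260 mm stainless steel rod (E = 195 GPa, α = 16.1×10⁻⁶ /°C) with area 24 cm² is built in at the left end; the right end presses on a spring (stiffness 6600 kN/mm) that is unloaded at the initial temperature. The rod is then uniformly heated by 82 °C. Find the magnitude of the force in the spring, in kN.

P ≈ 485 kN

The unrestrained thermal change is αΔT L = 16.1×10⁻⁶ × 82 × 260 = 0.3433 mm.
Let P be the compressive force at the spring. The rod shortens elastically by PL/(AE) and the spring compresses by P/k; together these equal δ_free.
P [ L/(AE) + 1/k ] = δ_free → P [ 260/(2400×195×10³) + 1/(6600×10³) ] = 0.3433.
P = 0.3433 / 7.071×10⁻⁷ = 485500 N.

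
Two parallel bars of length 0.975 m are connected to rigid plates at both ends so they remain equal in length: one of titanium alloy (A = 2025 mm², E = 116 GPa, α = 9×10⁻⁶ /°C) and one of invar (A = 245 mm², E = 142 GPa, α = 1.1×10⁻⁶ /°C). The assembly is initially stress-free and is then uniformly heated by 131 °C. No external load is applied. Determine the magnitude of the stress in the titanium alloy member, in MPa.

σ ≈ 15.5 MPa (compressive)

Equilibrium of a rigid end plate with no external load gives equal and opposite internal forces ±P in the two members. Since α_{titanium alloy} > α_{invar}, heating drives the titanium alloy into compression and the invar into tension.
Setting the final lengths equal and cancelling L: (α₁ − α₂)ΔT = P/(A₁E₁) + P/(A₂E₂).
|α₁ − α₂|·ΔT = 7.9×10⁻⁶ × 131 = 0.001035.
1/(A₁E₁) + 1/(A₂E₂) = 1/(2025×116×10³) + 1/(245×142×10³) = 3.3×10⁻⁸ N⁻¹.
P = 0.001035 / 3.3×10⁻⁸ = 31360 N = 31.36 kN.
σ_{titanium alloy} = P/A₁ = 31360/2025 = 15.49 MPa, compressive.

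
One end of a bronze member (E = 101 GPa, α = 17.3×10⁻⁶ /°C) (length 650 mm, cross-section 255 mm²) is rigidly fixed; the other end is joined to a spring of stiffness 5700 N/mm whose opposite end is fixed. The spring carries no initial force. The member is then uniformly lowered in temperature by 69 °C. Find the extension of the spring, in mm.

δ ≈ 0.678 mm

If the spring were absent the member would shorten by αΔT L = 17.3×10⁻⁶ × 69 × 650 = 0.7759 mm.
With a force P in the spring, the elastic change of the member is PL/(AE) and that of the spring is P/k; compatibility requires their sum to equal δ_free.
So P = δ_free / [L/(AE) + 1/k] = 0.7759 / [ 650/(255×101×10³) + 1/(5700) ].
P = 0.7759 / 0.0002007 = 3866 N.
Spring extension = P/k = 3866/(5700) = 0.6783 mm.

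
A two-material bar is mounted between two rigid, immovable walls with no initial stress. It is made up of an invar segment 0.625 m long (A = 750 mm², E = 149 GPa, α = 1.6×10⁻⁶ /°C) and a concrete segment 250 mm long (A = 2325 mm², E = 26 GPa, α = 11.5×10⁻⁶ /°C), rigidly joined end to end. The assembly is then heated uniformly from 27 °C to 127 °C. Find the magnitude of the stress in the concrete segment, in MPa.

Free thermal expansion of the whole bar: Σ αᵢΔT Lᵢ = 1.6×10⁻⁶×100×625 + 11.5×10⁻⁶×100×250 = 0.3875 mm.
The rigid supports impose zero overall length change; the single axial force P common to all segments must satisfy P Σ Lᵢ/(AᵢEᵢ) = δ_free.
Σ Lᵢ/(AᵢEᵢ) = 625/(750×149×10³) + 250/(2325×26×10³) = 9.728×10⁻⁶ mm/N.
P = 0.3875 / 9.728×10⁻⁶ = 39830 N = 39.83 kN, compressive.
σ_{concrete} = P / A = 39830 / 2325 = 17.13 MPa.

σ ≈ 17.1 MPa (compressive)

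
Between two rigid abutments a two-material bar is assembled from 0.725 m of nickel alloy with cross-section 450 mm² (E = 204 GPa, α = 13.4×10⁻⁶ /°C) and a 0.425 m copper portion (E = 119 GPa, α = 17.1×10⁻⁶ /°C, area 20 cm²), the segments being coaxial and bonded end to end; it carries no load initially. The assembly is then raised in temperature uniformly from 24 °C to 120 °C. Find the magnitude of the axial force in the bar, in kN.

With the walls removed the bar would change length by δ_free = Σ αᵢΔT Lᵢ = 13.4×10⁻⁶×96×725 + 17.1×10⁻⁶×96×425 = 1.63 mm.
Since the ends are fixed, an axial force P builds up, equal in every segment, with P · Σ Lᵢ/(AᵢEᵢ) = δ_free.
Σ Lᵢ/(AᵢEᵢ) = 725/(450×204×10³) + 425/(2000×119×10³) = 9.683×10⁻⁶ mm/N.
Hence P = δ_free / Σ(L/AE) = 1.63/9.683×10⁻⁶ = 168.4 kN (compressive).

P ≈ 168 kN (compressive)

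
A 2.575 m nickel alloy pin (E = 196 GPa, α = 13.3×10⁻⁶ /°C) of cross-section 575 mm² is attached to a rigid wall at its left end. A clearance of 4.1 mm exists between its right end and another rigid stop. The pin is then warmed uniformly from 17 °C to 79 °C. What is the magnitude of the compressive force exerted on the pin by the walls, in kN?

Unrestrained expansion: δ_free = αΔT L = 13.3×10⁻⁶ × 62 × 2575 = 2.123 mm.
Since δ_free = 2.12 mm is less than the 4.1 mm gap, the pin never touches the wall. No axial force develops.

P ≈ 0 kN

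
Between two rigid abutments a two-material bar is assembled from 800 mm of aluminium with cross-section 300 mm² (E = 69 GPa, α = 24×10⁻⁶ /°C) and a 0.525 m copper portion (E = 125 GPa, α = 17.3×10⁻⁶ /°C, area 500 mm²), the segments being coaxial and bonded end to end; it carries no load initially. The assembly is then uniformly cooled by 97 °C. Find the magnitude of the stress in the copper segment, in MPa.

With the walls removed the bar would change length by δ_free = Σ αᵢΔT Lᵢ = 24×10⁻⁶×97×800 + 17.3×10⁻⁶×97×525 = 2.743 mm.
The walls prevent any net length change, so an axial force P (same in every segment) develops. Compatibility: P · Σ Lᵢ/(AᵢEᵢ) = δ_free.
The series flexibility is Σ Lᵢ/(AᵢEᵢ) = 800/(300×69×10³) + 525/(500×125×10³) = 4.705×10⁻⁵ mm/N.
Hence P = δ_free / Σ(L/AE) = 2.743/4.705×10⁻⁵ = 58.31 kN (tensile).
σ_{copper} = P / A = 58310 / 500 = 116.6 MPa.

σ ≈ 117 MPa (tensile)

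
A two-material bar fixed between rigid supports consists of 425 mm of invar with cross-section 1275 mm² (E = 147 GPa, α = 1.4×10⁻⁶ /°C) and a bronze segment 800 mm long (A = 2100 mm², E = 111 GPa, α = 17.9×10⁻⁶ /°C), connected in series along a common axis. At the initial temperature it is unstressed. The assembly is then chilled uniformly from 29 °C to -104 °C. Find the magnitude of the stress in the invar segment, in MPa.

With the walls removed the bar would change length by δ_free = Σ αᵢΔT Lᵢ = 1.4×10⁻⁶×133×425 + 17.9×10⁻⁶×133×800 = 1.984 mm.
The rigid supports impose zero overall length change; the single axial force P common to all segments must satisfy P Σ Lᵢ/(AᵢEᵢ) = δ_free.
Σ Lᵢ/(AᵢEᵢ) = 425/(1275×147×10³) + 800/(2100×111×10³) = 5.7×10⁻⁶ mm/N.
So P = 1.984 / 5.7×10⁻⁶ = 348 kN, tensile.
σ_{invar} = P / A = 348000 / 1275 = 273 MPa.

σ ≈ 273 MPa (tensile)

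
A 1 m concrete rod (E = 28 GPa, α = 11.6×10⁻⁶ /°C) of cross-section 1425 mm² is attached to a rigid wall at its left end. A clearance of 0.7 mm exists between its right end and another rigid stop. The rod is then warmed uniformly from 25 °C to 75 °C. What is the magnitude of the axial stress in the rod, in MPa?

σ ≈ 0 MPa

If the wall were absent the rod would grow by αΔT L = 11.6×10⁻⁶ × 50 × 1000 = 0.58 mm.
This is smaller than the 0.7 mm clearance, so the rod expands freely without reaching the stop — the stress is zero.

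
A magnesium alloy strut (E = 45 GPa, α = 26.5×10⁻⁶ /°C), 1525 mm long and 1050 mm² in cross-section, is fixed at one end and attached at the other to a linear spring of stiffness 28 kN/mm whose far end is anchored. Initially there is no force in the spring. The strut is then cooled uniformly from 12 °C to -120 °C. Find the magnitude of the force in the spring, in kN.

The unrestrained thermal change is αΔT L = 26.5×10⁻⁶ × 132 × 1525 = 5.334 mm.
Let P be the tensile force in the spring. The strut extends elastically by PL/(AE) and the spring stretches by P/k; together these equal δ_free.
P [ L/(AE) + 1/k ] = δ_free → P [ 1525/(1050×45×10³) + 1/(28×10³) ] = 5.334.
P = 5.334 / 6.799×10⁻⁵ = 78460 N.

P ≈ 78.5 kN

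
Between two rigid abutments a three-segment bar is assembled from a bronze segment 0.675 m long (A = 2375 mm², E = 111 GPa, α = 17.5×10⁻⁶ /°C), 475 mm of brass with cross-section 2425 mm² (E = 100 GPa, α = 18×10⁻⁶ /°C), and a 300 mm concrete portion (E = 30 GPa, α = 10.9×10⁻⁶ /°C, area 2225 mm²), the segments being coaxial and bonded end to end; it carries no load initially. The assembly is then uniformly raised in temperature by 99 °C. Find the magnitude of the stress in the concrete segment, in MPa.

If the supports were absent, the total length change would be Σ αᵢΔT Lᵢ = 17.5×10⁻⁶×99×675 + 18×10⁻⁶×99×475 + 10.9×10⁻⁶×99×300 = 2.34 mm.
The walls prevent any net length change, so an axial force P (same in every segment) develops. Compatibility: P · Σ Lᵢ/(AᵢEᵢ) = δ_free.
The series flexibility is Σ Lᵢ/(AᵢEᵢ) = 675/(2375×111×10³) + 475/(2425×100×10³) + 300/(2225×30×10³) = 9.014×10⁻⁶ mm/N.
So P = 2.34 / 9.014×10⁻⁶ = 259.6 kN, compressive.
σ_{concrete} = P / A = 259600 / 2225 = 116.7 MPa.

σ ≈ 117 MPa (compressive)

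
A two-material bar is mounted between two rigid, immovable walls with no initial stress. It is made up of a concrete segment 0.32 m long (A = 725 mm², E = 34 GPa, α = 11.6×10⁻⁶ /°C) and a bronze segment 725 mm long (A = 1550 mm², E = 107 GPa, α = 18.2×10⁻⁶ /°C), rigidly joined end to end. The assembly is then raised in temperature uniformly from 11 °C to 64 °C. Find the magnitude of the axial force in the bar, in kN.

P ≈ 51.6 kN (compressive)

If the supports were absent, the total length change would be Σ αᵢΔT Lᵢ = 11.6×10⁻⁶×53×320 + 18.2×10⁻⁶×53×725 = 0.8961 mm.
Since the ends are fixed, an axial force P builds up, equal in every segment, with P · Σ Lᵢ/(AᵢEᵢ) = δ_free.
Σ Lᵢ/(AᵢEᵢ) = 320/(725×34×10³) + 725/(1550×107×10³) = 1.735×10⁻⁵ mm/N.
Hence P = δ_free / Σ(L/AE) = 0.8961/1.735×10⁻⁵ = 51.64 kN (compressive).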